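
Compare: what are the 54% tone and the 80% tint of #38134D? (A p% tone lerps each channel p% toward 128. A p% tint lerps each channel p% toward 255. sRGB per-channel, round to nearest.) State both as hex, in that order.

#5F4E69, #D7D0DB

#38134D is rgb(56, 19, 77).
54% tone:
  R: 56 + 38.88 = 94.88 → 95
  G: 19 + 58.86 = 77.86 → 78
  B: 77 + 0.54×(128−77) = 77 + 27.54 = 104.54 → 105
  → #5F4E69
80% tint:
  R: 56 + 0.8×(255−56) = 56 + 159.2 = 215.2 → 215
  G: 19 + 188.8 = 207.8 → 208
  B: 77 + 142.4 = 219.4 → 219
  → #D7D0DB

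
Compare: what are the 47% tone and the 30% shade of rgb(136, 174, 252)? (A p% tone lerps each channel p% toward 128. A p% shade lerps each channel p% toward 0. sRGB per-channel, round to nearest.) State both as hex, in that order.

#8498c2, #5f7ab0

47% tone:
  R: 136 − 3.76 = 132.24 → 132
  G: 174 + 0.47×(128−174) = 174 − 21.62 = 152.38 → 152
  B: 252 + 0.47×(128−252) = 252 − 58.28 = 193.72 → 194
  → #8498c2
30% shade:
  R: 136 + 0.3×(0−136) = 136 − 40.8 = 95.2 → 95
  G: 174 − 52.2 = 121.8 → 122
  B: 252 − 75.6 = 176.4 → 176
  → #5f7ab0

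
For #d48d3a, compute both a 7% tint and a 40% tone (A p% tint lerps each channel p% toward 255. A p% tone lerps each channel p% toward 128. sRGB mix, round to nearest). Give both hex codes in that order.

#d48d3a is rgb(212, 141, 58).
7% tint:
  R: 212 + 0.07×(255−212) = 212 + 3.01 = 215.01 → 215
  G: 141 + 7.98 = 148.98 → 149
  B: 58 + 0.07×(255−58) = 58 + 13.79 = 71.79 → 72
  → #d79548
40% tone:
  R: 212 − 33.6 = 178.4 → 178
  G: 141 − 5.2 = 135.8 → 136
  B: 58 + 28 = 86 → 86
  → #b28856

#d79548, #b28856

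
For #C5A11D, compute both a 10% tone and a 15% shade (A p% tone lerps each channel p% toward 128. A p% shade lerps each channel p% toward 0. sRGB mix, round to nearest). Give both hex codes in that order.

#BE9E27, #A78919

#C5A11D is rgb(197, 161, 29).
10% tone:
  R: 197 + 0.1×(128−197) = 197 − 6.9 = 190.1 → 190
  G: 161 − 3.3 = 157.7 → 158
  B: 29 + 9.9 = 38.9 → 39
  → #BE9E27
15% shade:
  R: 197 − 29.55 = 167.45 → 167
  G: 161 − 24.15 = 136.85 → 137
  B: 29 + 0.15×(0−29) = 29 − 4.35 = 24.65 → 25
  → #A78919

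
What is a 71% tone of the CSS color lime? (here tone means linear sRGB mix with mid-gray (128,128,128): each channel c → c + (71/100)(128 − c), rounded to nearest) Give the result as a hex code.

CSS lime is rgb(0, 255, 0).
A 71% tone moves each channel 71% toward 128:
  R: 0 + 0.71×(128−0) = 0 + 90.88 = 90.88 → 91
  G: 255 − 90.17 = 164.83 → 165
  B: 0 + 0.71×(128−0) = 0 + 90.88 = 90.88 → 91
rgb(91, 165, 91) = #5ba55b.

#5ba55b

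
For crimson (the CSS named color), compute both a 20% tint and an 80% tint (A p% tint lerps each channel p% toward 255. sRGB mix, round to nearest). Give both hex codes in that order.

CSS crimson is rgb(220, 20, 60).
20% tint:
  R: 220 + 7 = 227 → 227
  G: 20 + 47 = 67 → 67
  B: 60 + 0.2×(255−60) = 60 + 39 = 99 → 99
  → #e34363
80% tint:
  R: 220 + 0.8×(255−220) = 220 + 28 = 248 → 248
  G: 20 + 0.8×(255−20) = 20 + 188 = 208 → 208
  B: 60 + 0.8×(255−60) = 60 + 156 = 216 → 216
  → #f8d0d8

#e34363, #f8d0d8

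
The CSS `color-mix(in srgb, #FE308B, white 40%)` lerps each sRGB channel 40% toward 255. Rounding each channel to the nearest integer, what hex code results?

#FE308B is rgb(254, 48, 139).
Lerp each channel 40% toward 255:
  R: 254 + 0.4×(255−254) = 254 + 0.4 = 254.4 → 254
  G: 48 + 82.8 = 130.8 → 131
  B: 139 + 0.4×(255−139) = 139 + 46.4 = 185.4 → 185
rgb(254, 131, 185) = #FE83B9.

#FE83B9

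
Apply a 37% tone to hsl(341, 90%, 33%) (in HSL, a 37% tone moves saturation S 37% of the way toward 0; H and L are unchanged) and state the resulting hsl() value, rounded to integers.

S moves 37% from 90 toward 0: 90 − 33.3 = 56.7 → 57.
H and L are unchanged.

hsl(341, 57%, 33%)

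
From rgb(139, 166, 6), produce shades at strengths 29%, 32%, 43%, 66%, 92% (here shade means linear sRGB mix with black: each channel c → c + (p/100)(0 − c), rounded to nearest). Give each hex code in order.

29%: (139 − 40.31 = 98.69→99, 166 − 48.14 = 117.86→118, 6 − 1.74 = 4.26→4) → #637604
32%: (139 − 44.48 = 94.52→95, 166 − 53.12 = 112.88→113, 6 − 1.92 = 4.08→4) → #5F7104
43%: (139 − 59.77 = 79.23→79, 166 − 71.38 = 94.62→95, 6 − 2.58 = 3.42→3) → #4F5F03
66%: (139 − 91.74 = 47.26→47, 166 − 109.56 = 56.44→56, 6 − 3.96 = 2.04→2) → #2F3802
92%: (139 − 127.88 = 11.12→11, 166 − 152.72 = 13.28→13, 6 − 5.52 = 0.48→0) → #0B0D00

#637604, #5F7104, #4F5F03, #2F3802, #0B0D00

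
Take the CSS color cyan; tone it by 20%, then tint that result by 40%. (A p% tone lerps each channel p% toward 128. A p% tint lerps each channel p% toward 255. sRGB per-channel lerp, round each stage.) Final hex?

#76F0F0

CSS cyan is rgb(0, 255, 255).
Per channel, c → c + 0.2(128 − c):
  R: 0 + 0.2×(128−0) = 0 + 25.6 = 25.6 → 26
  G: 255 + 0.2×(128−255) = 255 − 25.4 = 229.6 → 230
  B: 255 + 0.2×(128−255) = 255 − 25.4 = 229.6 → 230
After the tone: rgb(26, 230, 230) = #1AE6E6.
Lerp each channel 40% toward 255:
  R: 26 + 91.6 = 117.6 → 118
  G: 230 + 10 = 240 → 240
  B: 230 + 10 = 240 → 240
rgb(118, 240, 240) = #76F0F0.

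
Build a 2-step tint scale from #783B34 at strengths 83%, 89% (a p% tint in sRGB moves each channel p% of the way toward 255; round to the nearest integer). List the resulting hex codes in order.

#783B34 is rgb(120, 59, 52).
83%: (120 + 112.05 = 232.05→232, 59 + 162.68 = 221.68→222, 52 + 168.49 = 220.49→220) → #E8DEDC
89%: (120 + 120.15 = 240.15→240, 59 + 174.44 = 233.44→233, 52 + 180.67 = 232.67→233) → #F0E9E9

#E8DEDC, #F0E9E9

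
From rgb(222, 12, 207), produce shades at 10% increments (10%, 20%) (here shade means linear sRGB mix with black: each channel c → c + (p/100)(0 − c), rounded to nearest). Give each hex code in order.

10%: (222 − 22.2 = 199.8→200, 12 − 1.2 = 10.8→11, 207 − 20.7 = 186.3→186) → #C80BBA
20%: (222 − 44.4 = 177.6→178, 12 − 2.4 = 9.6→10, 207 − 41.4 = 165.6→166) → #B20AA6

#C80BBA, #B20AA6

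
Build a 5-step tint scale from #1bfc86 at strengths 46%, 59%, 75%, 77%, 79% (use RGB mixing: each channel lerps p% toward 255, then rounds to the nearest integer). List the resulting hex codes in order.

#1bfc86 is rgb(27, 252, 134).
46%: (27 + 104.88 = 131.88→132, 252 + 1.38 = 253.38→253, 134 + 55.66 = 189.66→190) → #84fdbe
59%: (27 + 134.52 = 161.52→162, 252 + 1.77 = 253.77→254, 134 + 71.39 = 205.39→205) → #a2fecd
75%: (27 + 171 = 198→198, 252 + 2.25 = 254.25→254, 134 + 90.75 = 224.75→225) → #c6fee1
77%: (27 + 175.56 = 202.56→203, 252 + 2.31 = 254.31→254, 134 + 93.17 = 227.17→227) → #cbfee3
79%: (27 + 180.12 = 207.12→207, 252 + 2.37 = 254.37→254, 134 + 95.59 = 229.59→230) → #cffee6

#84fdbe, #a2fecd, #c6fee1, #cbfee3, #cffee6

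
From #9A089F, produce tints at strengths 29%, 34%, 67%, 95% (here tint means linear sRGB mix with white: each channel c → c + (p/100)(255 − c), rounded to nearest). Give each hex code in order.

#9A089F is rgb(154, 8, 159).
29%: (154 + 29.29 = 183.29→183, 8 + 71.63 = 79.63→80, 159 + 27.84 = 186.84→187) → #B750BB
34%: (154 + 34.34 = 188.34→188, 8 + 83.98 = 91.98→92, 159 + 32.64 = 191.64→192) → #BC5CC0
67%: (154 + 67.67 = 221.67→222, 8 + 165.49 = 173.49→173, 159 + 64.32 = 223.32→223) → #DEADDF
95%: (154 + 95.95 = 249.95→250, 8 + 234.65 = 242.65→243, 159 + 91.2 = 250.2→250) → #FAF3FA

#B750BB, #BC5CC0, #DEADDF, #FAF3FA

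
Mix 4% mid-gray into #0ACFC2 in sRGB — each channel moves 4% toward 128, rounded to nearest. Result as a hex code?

#0FCCBF

#0ACFC2 is rgb(10, 207, 194).
Lerp each channel 4% toward 128:
  R: 10 + 4.72 = 14.72 → 15
  G: 207 + 0.04×(128−207) = 207 − 3.16 = 203.84 → 204
  B: 194 − 2.64 = 191.36 → 191
rgb(15, 204, 191) = #0FCCBF.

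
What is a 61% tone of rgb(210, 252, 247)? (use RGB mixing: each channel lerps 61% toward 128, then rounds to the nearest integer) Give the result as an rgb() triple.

Per channel, c → c + 0.61(128 − c):
  R: 210 − 50.02 = 159.98 → 160
  G: 252 − 75.64 = 176.36 → 176
  B: 247 + 0.61×(128−247) = 247 − 72.59 = 174.41 → 174

rgb(160, 176, 174)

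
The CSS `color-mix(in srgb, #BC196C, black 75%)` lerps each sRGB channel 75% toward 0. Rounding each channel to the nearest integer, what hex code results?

#2F061B

#BC196C is rgb(188, 25, 108).
Lerp each channel 75% toward 0:
  R: 188 − 141 = 47 → 47
  G: 25 + 0.75×(0−25) = 25 − 18.75 = 6.25 → 6
  B: 108 + 0.75×(0−108) = 108 − 81 = 27 → 27
rgb(47, 6, 27) = #2F061B.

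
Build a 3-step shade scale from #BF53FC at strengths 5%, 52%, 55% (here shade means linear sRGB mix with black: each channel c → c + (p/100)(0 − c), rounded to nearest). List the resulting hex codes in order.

#BF53FC is rgb(191, 83, 252).
5%: (191 − 9.55 = 181.45→181, 83 − 4.15 = 78.85→79, 252 − 12.6 = 239.4→239) → #B54FEF
52%: (191 − 99.32 = 91.68→92, 83 − 43.16 = 39.84→40, 252 − 131.04 = 120.96→121) → #5C2879
55%: (191 − 105.05 = 85.95→86, 83 − 45.65 = 37.35→37, 252 − 138.6 = 113.4→113) → #562571

#B54FEF, #5C2879, #562571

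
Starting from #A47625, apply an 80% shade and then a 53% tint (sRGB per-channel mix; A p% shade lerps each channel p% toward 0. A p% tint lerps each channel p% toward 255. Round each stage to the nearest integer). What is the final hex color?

#97928A

#A47625 is rgb(164, 118, 37).
Lerp each channel 80% toward 0:
  R: 164 + 0.8×(0−164) = 164 − 131.2 = 32.8 → 33
  G: 118 + 0.8×(0−118) = 118 − 94.4 = 23.6 → 24
  B: 37 − 29.6 = 7.4 → 7
After the shade: rgb(33, 24, 7) = #211807.
A 53% tint moves each channel 53% toward 255:
  R: 33 + 0.53×(255−33) = 33 + 117.66 = 150.66 → 151
  G: 24 + 0.53×(255−24) = 24 + 122.43 = 146.43 → 146
  B: 7 + 0.53×(255−7) = 7 + 131.44 = 138.44 → 138
rgb(151, 146, 138) = #97928A.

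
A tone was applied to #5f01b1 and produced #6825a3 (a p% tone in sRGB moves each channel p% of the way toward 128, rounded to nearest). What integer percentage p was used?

28%

#5f01b1 is rgb(95, 1, 177); #6825a3 is rgb(104, 37, 163).
On the G channel (widest range): 37 ≈ 1 + (p/100)(128 − 1), so p ≈ 100×(37 − 1)/(128 − 1) = 3600/127 = 28.35.
p = 28 reproduces all three channels after rounding.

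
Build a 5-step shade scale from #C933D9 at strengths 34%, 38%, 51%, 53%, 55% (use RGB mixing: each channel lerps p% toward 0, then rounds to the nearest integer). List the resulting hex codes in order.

#C933D9 is rgb(201, 51, 217).
34%: (201 − 68.34 = 132.66→133, 51 − 17.34 = 33.66→34, 217 − 73.78 = 143.22→143) → #85228F
38%: (201 − 76.38 = 124.62→125, 51 − 19.38 = 31.62→32, 217 − 82.46 = 134.54→135) → #7D2087
51%: (201 − 102.51 = 98.49→98, 51 − 26.01 = 24.99→25, 217 − 110.67 = 106.33→106) → #62196A
53%: (201 − 106.53 = 94.47→94, 51 − 27.03 = 23.97→24, 217 − 115.01 = 101.99→102) → #5E1866
55%: (201 − 110.55 = 90.45→90, 51 − 28.05 = 22.95→23, 217 − 119.35 = 97.65→98) → #5A1762

#85228F, #7D2087, #62196A, #5E1866, #5A1762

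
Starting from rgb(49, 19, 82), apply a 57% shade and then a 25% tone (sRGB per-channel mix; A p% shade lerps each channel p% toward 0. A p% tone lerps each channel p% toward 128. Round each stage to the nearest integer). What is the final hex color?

Lerp each channel 57% toward 0:
  R: 49 − 27.93 = 21.07 → 21
  G: 19 + 0.57×(0−19) = 19 − 10.83 = 8.17 → 8
  B: 82 + 0.57×(0−82) = 82 − 46.74 = 35.26 → 35
After the shade: rgb(21, 8, 35) = #150823.
A 25% tone moves each channel 25% toward 128:
  R: 21 + 0.25×(128−21) = 21 + 26.75 = 47.75 → 48
  G: 8 + 0.25×(128−8) = 8 + 30 = 38 → 38
  B: 35 + 0.25×(128−35) = 35 + 23.25 = 58.25 → 58
rgb(48, 38, 58) = #30263A.

#30263A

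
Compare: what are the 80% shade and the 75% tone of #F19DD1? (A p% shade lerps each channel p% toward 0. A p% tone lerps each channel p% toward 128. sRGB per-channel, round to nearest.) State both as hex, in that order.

#F19DD1 is rgb(241, 157, 209).
80% shade:
  R: 241 + 0.8×(0−241) = 241 − 192.8 = 48.2 → 48
  G: 157 − 125.6 = 31.4 → 31
  B: 209 + 0.8×(0−209) = 209 − 167.2 = 41.8 → 42
  → #301F2A
75% tone:
  R: 241 + 0.75×(128−241) = 241 − 84.75 = 156.25 → 156
  G: 157 + 0.75×(128−157) = 157 − 21.75 = 135.25 → 135
  B: 209 + 0.75×(128−209) = 209 − 60.75 = 148.25 → 148
  → #9C8794

#301F2A, #9C8794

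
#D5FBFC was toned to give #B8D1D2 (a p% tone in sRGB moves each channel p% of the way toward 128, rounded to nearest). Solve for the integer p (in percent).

34%

#D5FBFC is rgb(213, 251, 252); #B8D1D2 is rgb(184, 209, 210).
On the B channel (widest range): 210 ≈ 252 + (p/100)(128 − 252), so p ≈ 100×(210 − 252)/(128 − 252) = -4200/-124 = 33.87.
p = 34 reproduces all three channels after rounding.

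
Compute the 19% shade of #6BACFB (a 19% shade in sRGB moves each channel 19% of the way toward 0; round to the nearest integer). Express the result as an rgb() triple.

#6BACFB is rgb(107, 172, 251).
Per channel, c → c + 0.19(0 − c):
  R: 107 + 0.19×(0−107) = 107 − 20.33 = 86.67 → 87
  G: 172 − 32.68 = 139.32 → 139
  B: 251 + 0.19×(0−251) = 251 − 47.69 = 203.31 → 203

rgb(87, 139, 203)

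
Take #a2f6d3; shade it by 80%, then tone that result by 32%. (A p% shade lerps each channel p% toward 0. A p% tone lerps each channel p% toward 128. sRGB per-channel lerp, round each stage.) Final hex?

#a2f6d3 is rgb(162, 246, 211).
Lerp each channel 80% toward 0:
  R: 162 + 0.8×(0−162) = 162 − 129.6 = 32.4 → 32
  G: 246 + 0.8×(0−246) = 246 − 196.8 = 49.2 → 49
  B: 211 + 0.8×(0−211) = 211 − 168.8 = 42.2 → 42
After the shade: rgb(32, 49, 42) = #20312a.
A 32% tone moves each channel 32% toward 128:
  R: 32 + 30.72 = 62.72 → 63
  G: 49 + 25.28 = 74.28 → 74
  B: 42 + 27.52 = 69.52 → 70
rgb(63, 74, 70) = #3f4a46.

#3f4a46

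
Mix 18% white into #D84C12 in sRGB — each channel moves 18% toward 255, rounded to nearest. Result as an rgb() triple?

#D84C12 is rgb(216, 76, 18).
Lerp each channel 18% toward 255:
  R: 216 + 7.02 = 223.02 → 223
  G: 76 + 0.18×(255−76) = 76 + 32.22 = 108.22 → 108
  B: 18 + 0.18×(255−18) = 18 + 42.66 = 60.66 → 61

rgb(223, 108, 61)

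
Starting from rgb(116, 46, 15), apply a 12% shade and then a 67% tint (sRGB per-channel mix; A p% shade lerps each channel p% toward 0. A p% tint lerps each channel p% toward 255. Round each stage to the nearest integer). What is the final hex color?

#CDB8AF

A 12% shade moves each channel 12% toward 0:
  R: 116 − 13.92 = 102.08 → 102
  G: 46 − 5.52 = 40.48 → 40
  B: 15 − 1.8 = 13.2 → 13
After the shade: rgb(102, 40, 13) = #66280D.
A 67% tint moves each channel 67% toward 255:
  R: 102 + 102.51 = 204.51 → 205
  G: 40 + 0.67×(255−40) = 40 + 144.05 = 184.05 → 184
  B: 13 + 162.14 = 175.14 → 175
rgb(205, 184, 175) = #CDB8AF.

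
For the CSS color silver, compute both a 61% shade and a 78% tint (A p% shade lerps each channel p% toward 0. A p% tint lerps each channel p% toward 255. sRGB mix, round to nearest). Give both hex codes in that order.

#4B4B4B, #F1F1F1

CSS silver is rgb(192, 192, 192).
61% shade:
  R: 192 + 0.61×(0−192) = 192 − 117.12 = 74.88 → 75
  G: 192 − 117.12 = 74.88 → 75
  B: 192 + 0.61×(0−192) = 192 − 117.12 = 74.88 → 75
  → #4B4B4B
78% tint:
  R: 192 + 49.14 = 241.14 → 241
  G: 192 + 49.14 = 241.14 → 241
  B: 192 + 49.14 = 241.14 → 241
  → #F1F1F1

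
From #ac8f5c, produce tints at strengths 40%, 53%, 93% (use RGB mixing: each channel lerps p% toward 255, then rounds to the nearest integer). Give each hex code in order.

#ac8f5c is rgb(172, 143, 92).
40%: (172 + 33.2 = 205.2→205, 143 + 44.8 = 187.8→188, 92 + 65.2 = 157.2→157) → #cdbc9d
53%: (172 + 43.99 = 215.99→216, 143 + 59.36 = 202.36→202, 92 + 86.39 = 178.39→178) → #d8cab2
93%: (172 + 77.19 = 249.19→249, 143 + 104.16 = 247.16→247, 92 + 151.59 = 243.59→244) → #f9f7f4

#cdbc9d, #d8cab2, #f9f7f4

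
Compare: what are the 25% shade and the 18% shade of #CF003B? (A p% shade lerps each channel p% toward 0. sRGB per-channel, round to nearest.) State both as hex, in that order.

#CF003B is rgb(207, 0, 59).
25% shade:
  R: 207 − 51.75 = 155.25 → 155
  G: 0 + 0.25×(0−0) = 0 + 0 = 0 → 0
  B: 59 − 14.75 = 44.25 → 44
  → #9B002C
18% shade:
  R: 207 − 37.26 = 169.74 → 170
  G: 0 + 0.18×(0−0) = 0 + 0 = 0 → 0
  B: 59 − 10.62 = 48.38 → 48
  → #AA0030

#9B002C, #AA0030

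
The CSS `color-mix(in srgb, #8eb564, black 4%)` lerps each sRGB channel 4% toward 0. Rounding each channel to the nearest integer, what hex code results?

#8eb564 is rgb(142, 181, 100).
Lerp each channel 4% toward 0:
  R: 142 + 0.04×(0−142) = 142 − 5.68 = 136.32 → 136
  G: 181 − 7.24 = 173.76 → 174
  B: 100 − 4 = 96 → 96
rgb(136, 174, 96) = #88ae60.

#88ae60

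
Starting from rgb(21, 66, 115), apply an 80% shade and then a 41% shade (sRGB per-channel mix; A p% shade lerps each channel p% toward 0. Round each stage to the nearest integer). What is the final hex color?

Per channel, c → c + 0.8(0 − c):
  R: 21 − 16.8 = 4.2 → 4
  G: 66 + 0.8×(0−66) = 66 − 52.8 = 13.2 → 13
  B: 115 + 0.8×(0−115) = 115 − 92 = 23 → 23
After the shade: rgb(4, 13, 23) = #040D17.
Lerp each channel 41% toward 0:
  R: 4 − 1.64 = 2.36 → 2
  G: 13 + 0.41×(0−13) = 13 − 5.33 = 7.67 → 8
  B: 23 − 9.43 = 13.57 → 14
rgb(2, 8, 14) = #02080E.

#02080E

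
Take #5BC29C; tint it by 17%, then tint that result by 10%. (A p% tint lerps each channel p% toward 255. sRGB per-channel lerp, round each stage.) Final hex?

#5BC29C is rgb(91, 194, 156).
A 17% tint moves each channel 17% toward 255:
  R: 91 + 0.17×(255−91) = 91 + 27.88 = 118.88 → 119
  G: 194 + 0.17×(255−194) = 194 + 10.37 = 204.37 → 204
  B: 156 + 0.17×(255−156) = 156 + 16.83 = 172.83 → 173
After the tint: rgb(119, 204, 173) = #77CCAD.
Lerp each channel 10% toward 255:
  R: 119 + 13.6 = 132.6 → 133
  G: 204 + 0.1×(255−204) = 204 + 5.1 = 209.1 → 209
  B: 173 + 8.2 = 181.2 → 181
rgb(133, 209, 181) = #85D1B5.

#85D1B5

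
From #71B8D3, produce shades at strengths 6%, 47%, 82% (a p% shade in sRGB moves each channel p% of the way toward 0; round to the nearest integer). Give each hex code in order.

#71B8D3 is rgb(113, 184, 211).
6%: (113 − 6.78 = 106.22→106, 184 − 11.04 = 172.96→173, 211 − 12.66 = 198.34→198) → #6AADC6
47%: (113 − 53.11 = 59.89→60, 184 − 86.48 = 97.52→98, 211 − 99.17 = 111.83→112) → #3C6270
82%: (113 − 92.66 = 20.34→20, 184 − 150.88 = 33.12→33, 211 − 173.02 = 37.98→38) → #142126

#6AADC6, #3C6270, #142126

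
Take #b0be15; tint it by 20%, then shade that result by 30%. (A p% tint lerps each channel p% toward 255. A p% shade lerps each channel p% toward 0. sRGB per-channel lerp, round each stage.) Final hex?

#b0be15 is rgb(176, 190, 21).
Per channel, c → c + 0.2(255 − c):
  R: 176 + 0.2×(255−176) = 176 + 15.8 = 191.8 → 192
  G: 190 + 0.2×(255−190) = 190 + 13 = 203 → 203
  B: 21 + 0.2×(255−21) = 21 + 46.8 = 67.8 → 68
After the tint: rgb(192, 203, 68) = #c0cb44.
A 30% shade moves each channel 30% toward 0:
  R: 192 + 0.3×(0−192) = 192 − 57.6 = 134.4 → 134
  G: 203 + 0.3×(0−203) = 203 − 60.9 = 142.1 → 142
  B: 68 + 0.3×(0−68) = 68 − 20.4 = 47.6 → 48
rgb(134, 142, 48) = #868e30.

#868e30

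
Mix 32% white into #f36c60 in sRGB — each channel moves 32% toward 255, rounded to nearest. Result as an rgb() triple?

#f36c60 is rgb(243, 108, 96).
A 32% tint moves each channel 32% toward 255:
  R: 243 + 0.32×(255−243) = 243 + 3.84 = 246.84 → 247
  G: 108 + 47.04 = 155.04 → 155
  B: 96 + 0.32×(255−96) = 96 + 50.88 = 146.88 → 147

rgb(247, 155, 147)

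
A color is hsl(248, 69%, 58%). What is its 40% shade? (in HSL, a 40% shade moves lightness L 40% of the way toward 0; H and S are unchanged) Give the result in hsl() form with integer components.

L moves 40% from 58 toward 0: 58 − 23.2 = 34.8 → 35.
H and S are unchanged.

hsl(248, 69%, 35%)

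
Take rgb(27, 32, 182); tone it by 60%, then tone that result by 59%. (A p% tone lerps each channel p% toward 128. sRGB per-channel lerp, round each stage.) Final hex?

Per channel, c → c + 0.6(128 − c):
  R: 27 + 0.6×(128−27) = 27 + 60.6 = 87.6 → 88
  G: 32 + 57.6 = 89.6 → 90
  B: 182 + 0.6×(128−182) = 182 − 32.4 = 149.6 → 150
After the tone: rgb(88, 90, 150) = #585A96.
Per channel, c → c + 0.59(128 − c):
  R: 88 + 23.6 = 111.6 → 112
  G: 90 + 22.42 = 112.42 → 112
  B: 150 − 12.98 = 137.02 → 137
rgb(112, 112, 137) = #707089.

#707089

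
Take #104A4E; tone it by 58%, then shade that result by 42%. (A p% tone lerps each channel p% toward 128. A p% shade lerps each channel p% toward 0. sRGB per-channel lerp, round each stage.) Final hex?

#104A4E is rgb(16, 74, 78).
Lerp each channel 58% toward 128:
  R: 16 + 0.58×(128−16) = 16 + 64.96 = 80.96 → 81
  G: 74 + 0.58×(128−74) = 74 + 31.32 = 105.32 → 105
  B: 78 + 0.58×(128−78) = 78 + 29 = 107 → 107
After the tone: rgb(81, 105, 107) = #51696B.
Lerp each channel 42% toward 0:
  R: 81 − 34.02 = 46.98 → 47
  G: 105 − 44.1 = 60.9 → 61
  B: 107 − 44.94 = 62.06 → 62
rgb(47, 61, 62) = #2F3D3E.

#2F3D3E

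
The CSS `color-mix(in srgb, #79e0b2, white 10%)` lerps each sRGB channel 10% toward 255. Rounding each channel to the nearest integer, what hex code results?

#79e0b2 is rgb(121, 224, 178).
Per channel, c → c + 0.1(255 − c):
  R: 121 + 13.4 = 134.4 → 134
  G: 224 + 3.1 = 227.1 → 227
  B: 178 + 0.1×(255−178) = 178 + 7.7 = 185.7 → 186
rgb(134, 227, 186) = #86e3ba.

#86e3ba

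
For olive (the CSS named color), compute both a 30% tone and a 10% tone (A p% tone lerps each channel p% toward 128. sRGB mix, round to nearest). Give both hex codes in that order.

#808026, #80800D

CSS olive is rgb(128, 128, 0).
30% tone:
  R: 128 + 0.3×(128−128) = 128 + 0 = 128 → 128
  G: 128 + 0 = 128 → 128
  B: 0 + 0.3×(128−0) = 0 + 38.4 = 38.4 → 38
  → #808026
10% tone:
  R: 128 + 0 = 128 → 128
  G: 128 + 0.1×(128−128) = 128 + 0 = 128 → 128
  B: 0 + 12.8 = 12.8 → 13
  → #80800D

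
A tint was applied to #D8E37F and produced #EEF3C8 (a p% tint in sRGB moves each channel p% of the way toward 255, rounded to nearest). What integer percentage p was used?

57%

#D8E37F is rgb(216, 227, 127); #EEF3C8 is rgb(238, 243, 200).
On the B channel (widest range): 200 ≈ 127 + (p/100)(255 − 127), so p ≈ 100×(200 − 127)/(255 − 127) = 7300/128 = 57.03.
p = 57 reproduces all three channels after rounding.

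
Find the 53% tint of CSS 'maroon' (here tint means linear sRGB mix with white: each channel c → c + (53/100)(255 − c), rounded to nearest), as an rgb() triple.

CSS maroon is rgb(128, 0, 0).
Per channel, c → c + 0.53(255 − c):
  R: 128 + 67.31 = 195.31 → 195
  G: 0 + 135.15 = 135.15 → 135
  B: 0 + 135.15 = 135.15 → 135

rgb(195, 135, 135)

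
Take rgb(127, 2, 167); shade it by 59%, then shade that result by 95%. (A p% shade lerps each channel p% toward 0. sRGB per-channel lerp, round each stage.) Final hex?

#030003

A 59% shade moves each channel 59% toward 0:
  R: 127 + 0.59×(0−127) = 127 − 74.93 = 52.07 → 52
  G: 2 + 0.59×(0−2) = 2 − 1.18 = 0.82 → 1
  B: 167 + 0.59×(0−167) = 167 − 98.53 = 68.47 → 68
After the shade: rgb(52, 1, 68) = #340144.
A 95% shade moves each channel 95% toward 0:
  R: 52 − 49.4 = 2.6 → 3
  G: 1 − 0.95 = 0.05 → 0
  B: 68 − 64.6 = 3.4 → 3
rgb(3, 0, 3) = #030003.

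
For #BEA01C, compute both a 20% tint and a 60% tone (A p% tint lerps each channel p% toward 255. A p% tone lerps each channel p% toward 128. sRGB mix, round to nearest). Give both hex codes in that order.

#CBB349, #998D58

#BEA01C is rgb(190, 160, 28).
20% tint:
  R: 190 + 0.2×(255−190) = 190 + 13 = 203 → 203
  G: 160 + 19 = 179 → 179
  B: 28 + 0.2×(255−28) = 28 + 45.4 = 73.4 → 73
  → #CBB349
60% tone:
  R: 190 + 0.6×(128−190) = 190 − 37.2 = 152.8 → 153
  G: 160 − 19.2 = 140.8 → 141
  B: 28 + 60 = 88 → 88
  → #998D58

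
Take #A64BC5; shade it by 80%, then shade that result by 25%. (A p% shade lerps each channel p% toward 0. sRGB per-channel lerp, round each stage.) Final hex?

#190B1D

#A64BC5 is rgb(166, 75, 197).
An 80% shade moves each channel 80% toward 0:
  R: 166 + 0.8×(0−166) = 166 − 132.8 = 33.2 → 33
  G: 75 + 0.8×(0−75) = 75 − 60 = 15 → 15
  B: 197 − 157.6 = 39.4 → 39
After the shade: rgb(33, 15, 39) = #210F27.
Lerp each channel 25% toward 0:
  R: 33 − 8.25 = 24.75 → 25
  G: 15 + 0.25×(0−15) = 15 − 3.75 = 11.25 → 11
  B: 39 + 0.25×(0−39) = 39 − 9.75 = 29.25 → 29
rgb(25, 11, 29) = #190B1D.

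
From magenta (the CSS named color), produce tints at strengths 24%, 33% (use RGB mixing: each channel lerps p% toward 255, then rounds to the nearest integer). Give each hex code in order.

CSS magenta is rgb(255, 0, 255).
24%: (255→255, 0 + 61.2 = 61.2→61, 255→255) → #FF3DFF
33%: (255→255, 0 + 84.15 = 84.15→84, 255→255) → #FF54FF

#FF3DFF, #FF54FF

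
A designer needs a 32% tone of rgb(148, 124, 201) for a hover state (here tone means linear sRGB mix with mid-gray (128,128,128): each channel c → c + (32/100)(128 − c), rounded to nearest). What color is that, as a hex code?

#8E7DB2

A 32% tone moves each channel 32% toward 128:
  R: 148 + 0.32×(128−148) = 148 − 6.4 = 141.6 → 142
  G: 124 + 1.28 = 125.28 → 125
  B: 201 − 23.36 = 177.64 → 178
rgb(142, 125, 178) = #8E7DB2.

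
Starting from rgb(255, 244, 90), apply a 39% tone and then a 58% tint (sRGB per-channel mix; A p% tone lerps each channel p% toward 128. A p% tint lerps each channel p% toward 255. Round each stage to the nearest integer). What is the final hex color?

Per channel, c → c + 0.39(128 − c):
  R: 255 − 49.53 = 205.47 → 205
  G: 244 + 0.39×(128−244) = 244 − 45.24 = 198.76 → 199
  B: 90 + 14.82 = 104.82 → 105
After the tone: rgb(205, 199, 105) = #cdc769.
A 58% tint moves each channel 58% toward 255:
  R: 205 + 0.58×(255−205) = 205 + 29 = 234 → 234
  G: 199 + 32.48 = 231.48 → 231
  B: 105 + 0.58×(255−105) = 105 + 87 = 192 → 192
rgb(234, 231, 192) = #eae7c0.

#eae7c0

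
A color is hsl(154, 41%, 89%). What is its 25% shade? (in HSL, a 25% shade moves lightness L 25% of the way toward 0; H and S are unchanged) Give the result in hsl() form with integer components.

L moves 25% from 89 toward 0: 89 − 22.25 = 66.75 → 67.
H and S are unchanged.

hsl(154, 41%, 67%)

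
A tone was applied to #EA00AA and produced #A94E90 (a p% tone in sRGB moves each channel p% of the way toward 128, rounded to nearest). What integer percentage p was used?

61%

#EA00AA is rgb(234, 0, 170); #A94E90 is rgb(169, 78, 144).
On the G channel (widest range): 78 ≈ 0 + (p/100)(128 − 0), so p ≈ 100×(78 − 0)/(128 − 0) = 7800/128 = 60.94.
p = 61 reproduces all three channels after rounding.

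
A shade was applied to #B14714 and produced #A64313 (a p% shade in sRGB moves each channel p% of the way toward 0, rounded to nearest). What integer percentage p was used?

#B14714 is rgb(177, 71, 20); #A64313 is rgb(166, 67, 19).
On the R channel (widest range): 166 ≈ 177 + (p/100)(0 − 177), so p ≈ 100×(166 − 177)/(0 − 177) = -1100/-177 = 6.21.
p = 6 reproduces all three channels after rounding.

6%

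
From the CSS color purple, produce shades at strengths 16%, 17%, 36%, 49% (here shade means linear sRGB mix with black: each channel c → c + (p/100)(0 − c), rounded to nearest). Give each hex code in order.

#6c006c, #6a006a, #520052, #410041

CSS purple is rgb(128, 0, 128).
16%: (128 − 20.48 = 107.52→108, 0→0, 128 − 20.48 = 107.52→108) → #6c006c
17%: (128 − 21.76 = 106.24→106, 0→0, 128 − 21.76 = 106.24→106) → #6a006a
36%: (128 − 46.08 = 81.92→82, 0→0, 128 − 46.08 = 81.92→82) → #520052
49%: (128 − 62.72 = 65.28→65, 0→0, 128 − 62.72 = 65.28→65) → #410041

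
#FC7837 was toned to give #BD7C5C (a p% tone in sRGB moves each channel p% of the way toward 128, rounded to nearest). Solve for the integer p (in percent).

#FC7837 is rgb(252, 120, 55); #BD7C5C is rgb(189, 124, 92).
On the R channel (widest range): 189 ≈ 252 + (p/100)(128 − 252), so p ≈ 100×(189 − 252)/(128 − 252) = -6300/-124 = 50.81.
p = 51 reproduces all three channels after rounding.

51%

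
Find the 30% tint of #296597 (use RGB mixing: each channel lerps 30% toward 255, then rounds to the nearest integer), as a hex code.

#296597 is rgb(41, 101, 151).
A 30% tint moves each channel 30% toward 255:
  R: 41 + 64.2 = 105.2 → 105
  G: 101 + 46.2 = 147.2 → 147
  B: 151 + 0.3×(255−151) = 151 + 31.2 = 182.2 → 182
rgb(105, 147, 182) = #6993b6.

#6993b6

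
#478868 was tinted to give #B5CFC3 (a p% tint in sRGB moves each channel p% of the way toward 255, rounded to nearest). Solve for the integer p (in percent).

60%

#478868 is rgb(71, 136, 104); #B5CFC3 is rgb(181, 207, 195).
On the R channel (widest range): 181 ≈ 71 + (p/100)(255 − 71), so p ≈ 100×(181 − 71)/(255 − 71) = 11000/184 = 59.78.
p = 60 reproduces all three channels after rounding.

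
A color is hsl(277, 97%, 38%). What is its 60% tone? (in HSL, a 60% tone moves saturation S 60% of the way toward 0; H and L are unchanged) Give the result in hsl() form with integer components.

S moves 60% from 97 toward 0: 97 − 58.2 = 38.8 → 39.
H and L are unchanged.

hsl(277, 39%, 38%)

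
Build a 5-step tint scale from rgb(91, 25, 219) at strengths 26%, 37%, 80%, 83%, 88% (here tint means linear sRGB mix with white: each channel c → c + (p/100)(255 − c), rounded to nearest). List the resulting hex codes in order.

26%: (91 + 42.64 = 133.64→134, 25 + 59.8 = 84.8→85, 219 + 9.36 = 228.36→228) → #8655E4
37%: (91 + 60.68 = 151.68→152, 25 + 85.1 = 110.1→110, 219 + 13.32 = 232.32→232) → #986EE8
80%: (91 + 131.2 = 222.2→222, 25 + 184 = 209→209, 219 + 28.8 = 247.8→248) → #DED1F8
83%: (91 + 136.12 = 227.12→227, 25 + 190.9 = 215.9→216, 219 + 29.88 = 248.88→249) → #E3D8F9
88%: (91 + 144.32 = 235.32→235, 25 + 202.4 = 227.4→227, 219 + 31.68 = 250.68→251) → #EBE3FB

#8655E4, #986EE8, #DED1F8, #E3D8F9, #EBE3FB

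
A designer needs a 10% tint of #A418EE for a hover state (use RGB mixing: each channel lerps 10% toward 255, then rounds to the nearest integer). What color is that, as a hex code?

#A418EE is rgb(164, 24, 238).
A 10% tint moves each channel 10% toward 255:
  R: 164 + 9.1 = 173.1 → 173
  G: 24 + 23.1 = 47.1 → 47
  B: 238 + 0.1×(255−238) = 238 + 1.7 = 239.7 → 240
rgb(173, 47, 240) = #AD2FF0.

#AD2FF0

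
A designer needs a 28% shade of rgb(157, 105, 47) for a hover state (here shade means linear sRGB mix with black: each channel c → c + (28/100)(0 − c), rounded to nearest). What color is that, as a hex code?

A 28% shade moves each channel 28% toward 0:
  R: 157 − 43.96 = 113.04 → 113
  G: 105 + 0.28×(0−105) = 105 − 29.4 = 75.6 → 76
  B: 47 − 13.16 = 33.84 → 34
rgb(113, 76, 34) = #714C22.

#714C22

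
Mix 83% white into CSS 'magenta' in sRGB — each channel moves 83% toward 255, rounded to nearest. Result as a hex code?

#FFD4FF

CSS magenta is rgb(255, 0, 255).
Lerp each channel 83% toward 255:
  R: 255 + 0 = 255 → 255
  G: 0 + 211.65 = 211.65 → 212
  B: 255 + 0.83×(255−255) = 255 + 0 = 255 → 255
rgb(255, 212, 255) = #FFD4FF.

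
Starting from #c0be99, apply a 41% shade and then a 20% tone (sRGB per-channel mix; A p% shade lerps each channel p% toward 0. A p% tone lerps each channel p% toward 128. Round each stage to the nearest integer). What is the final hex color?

#747362

#c0be99 is rgb(192, 190, 153).
Lerp each channel 41% toward 0:
  R: 192 − 78.72 = 113.28 → 113
  G: 190 + 0.41×(0−190) = 190 − 77.9 = 112.1 → 112
  B: 153 + 0.41×(0−153) = 153 − 62.73 = 90.27 → 90
After the shade: rgb(113, 112, 90) = #71705a.
Per channel, c → c + 0.2(128 − c):
  R: 113 + 3 = 116 → 116
  G: 112 + 3.2 = 115.2 → 115
  B: 90 + 7.6 = 97.6 → 98
rgb(116, 115, 98) = #747362.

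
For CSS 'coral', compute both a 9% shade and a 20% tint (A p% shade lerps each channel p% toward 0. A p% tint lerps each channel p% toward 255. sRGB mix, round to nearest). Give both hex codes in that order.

CSS coral is rgb(255, 127, 80).
9% shade:
  R: 255 + 0.09×(0−255) = 255 − 22.95 = 232.05 → 232
  G: 127 − 11.43 = 115.57 → 116
  B: 80 + 0.09×(0−80) = 80 − 7.2 = 72.8 → 73
  → #e87449
20% tint:
  R: 255 + 0 = 255 → 255
  G: 127 + 25.6 = 152.6 → 153
  B: 80 + 35 = 115 → 115
  → #ff9973

#e87449, #ff9973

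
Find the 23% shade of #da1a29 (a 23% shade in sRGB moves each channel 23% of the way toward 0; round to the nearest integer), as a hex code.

#da1a29 is rgb(218, 26, 41).
Lerp each channel 23% toward 0:
  R: 218 − 50.14 = 167.86 → 168
  G: 26 + 0.23×(0−26) = 26 − 5.98 = 20.02 → 20
  B: 41 + 0.23×(0−41) = 41 − 9.43 = 31.57 → 32
rgb(168, 20, 32) = #a81420.

#a81420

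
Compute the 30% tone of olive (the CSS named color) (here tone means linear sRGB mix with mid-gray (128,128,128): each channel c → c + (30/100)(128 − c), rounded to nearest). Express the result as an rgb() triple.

rgb(128, 128, 38)

CSS olive is rgb(128, 128, 0).
A 30% tone moves each channel 30% toward 128:
  R: 128 + 0.3×(128−128) = 128 + 0 = 128 → 128
  G: 128 + 0.3×(128−128) = 128 + 0 = 128 → 128
  B: 0 + 0.3×(128−0) = 0 + 38.4 = 38.4 → 38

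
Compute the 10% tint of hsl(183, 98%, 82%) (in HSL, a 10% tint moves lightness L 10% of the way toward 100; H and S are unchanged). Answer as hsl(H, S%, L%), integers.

L moves 10% from 82 toward 100: 82 + 1.8 = 83.8 → 84.
H and S are unchanged.

hsl(183, 98%, 84%)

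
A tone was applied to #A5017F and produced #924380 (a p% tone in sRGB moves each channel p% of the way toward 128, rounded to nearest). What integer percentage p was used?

#A5017F is rgb(165, 1, 127); #924380 is rgb(146, 67, 128).
On the G channel (widest range): 67 ≈ 1 + (p/100)(128 − 1), so p ≈ 100×(67 − 1)/(128 − 1) = 6600/127 = 51.97.
p = 52 reproduces all three channels after rounding.

52%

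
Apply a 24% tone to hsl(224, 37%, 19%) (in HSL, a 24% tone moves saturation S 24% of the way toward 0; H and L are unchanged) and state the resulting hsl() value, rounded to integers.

hsl(224, 28%, 19%)

S moves 24% from 37 toward 0: 37 − 8.88 = 28.12 → 28.
H and L are unchanged.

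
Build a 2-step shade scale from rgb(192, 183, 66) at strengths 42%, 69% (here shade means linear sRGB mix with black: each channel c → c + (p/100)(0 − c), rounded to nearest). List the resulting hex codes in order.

#6F6A26, #3C3914

42%: (192 − 80.64 = 111.36→111, 183 − 76.86 = 106.14→106, 66 − 27.72 = 38.28→38) → #6F6A26
69%: (192 − 132.48 = 59.52→60, 183 − 126.27 = 56.73→57, 66 − 45.54 = 20.46→20) → #3C3914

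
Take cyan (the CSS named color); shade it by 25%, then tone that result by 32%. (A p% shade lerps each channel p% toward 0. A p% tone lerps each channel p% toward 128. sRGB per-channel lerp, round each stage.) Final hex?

#29ABAB

CSS cyan is rgb(0, 255, 255).
A 25% shade moves each channel 25% toward 0:
  R: 0 + 0.25×(0−0) = 0 + 0 = 0 → 0
  G: 255 − 63.75 = 191.25 → 191
  B: 255 + 0.25×(0−255) = 255 − 63.75 = 191.25 → 191
After the shade: rgb(0, 191, 191) = #00BFBF.
A 32% tone moves each channel 32% toward 128:
  R: 0 + 0.32×(128−0) = 0 + 40.96 = 40.96 → 41
  G: 191 − 20.16 = 170.84 → 171
  B: 191 + 0.32×(128−191) = 191 − 20.16 = 170.84 → 171
rgb(41, 171, 171) = #29ABAB.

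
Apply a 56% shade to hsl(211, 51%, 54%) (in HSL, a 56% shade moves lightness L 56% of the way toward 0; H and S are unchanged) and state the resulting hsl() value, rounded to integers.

L moves 56% from 54 toward 0: 54 − 30.24 = 23.76 → 24.
H and S are unchanged.

hsl(211, 51%, 24%)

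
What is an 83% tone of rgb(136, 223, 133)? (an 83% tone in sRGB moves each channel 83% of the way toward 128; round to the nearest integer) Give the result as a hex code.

Lerp each channel 83% toward 128:
  R: 136 − 6.64 = 129.36 → 129
  G: 223 + 0.83×(128−223) = 223 − 78.85 = 144.15 → 144
  B: 133 + 0.83×(128−133) = 133 − 4.15 = 128.85 → 129
rgb(129, 144, 129) = #819081.

#819081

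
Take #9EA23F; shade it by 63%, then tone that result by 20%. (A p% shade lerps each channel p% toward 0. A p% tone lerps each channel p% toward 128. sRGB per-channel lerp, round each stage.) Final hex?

#9EA23F is rgb(158, 162, 63).
Per channel, c → c + 0.63(0 − c):
  R: 158 − 99.54 = 58.46 → 58
  G: 162 − 102.06 = 59.94 → 60
  B: 63 + 0.63×(0−63) = 63 − 39.69 = 23.31 → 23
After the shade: rgb(58, 60, 23) = #3A3C17.
A 20% tone moves each channel 20% toward 128:
  R: 58 + 0.2×(128−58) = 58 + 14 = 72 → 72
  G: 60 + 13.6 = 73.6 → 74
  B: 23 + 0.2×(128−23) = 23 + 21 = 44 → 44
rgb(72, 74, 44) = #484A2C.

#484A2C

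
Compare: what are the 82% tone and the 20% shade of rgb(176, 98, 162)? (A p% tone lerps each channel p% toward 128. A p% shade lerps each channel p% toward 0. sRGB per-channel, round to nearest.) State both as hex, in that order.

#897B86, #8D4E82

82% tone:
  R: 176 + 0.82×(128−176) = 176 − 39.36 = 136.64 → 137
  G: 98 + 0.82×(128−98) = 98 + 24.6 = 122.6 → 123
  B: 162 + 0.82×(128−162) = 162 − 27.88 = 134.12 → 134
  → #897B86
20% shade:
  R: 176 − 35.2 = 140.8 → 141
  G: 98 + 0.2×(0−98) = 98 − 19.6 = 78.4 → 78
  B: 162 + 0.2×(0−162) = 162 − 32.4 = 129.6 → 130
  → #8D4E82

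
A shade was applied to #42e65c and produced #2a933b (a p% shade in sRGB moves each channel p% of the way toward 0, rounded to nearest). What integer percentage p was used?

36%

#42e65c is rgb(66, 230, 92); #2a933b is rgb(42, 147, 59).
On the G channel (widest range): 147 ≈ 230 + (p/100)(0 − 230), so p ≈ 100×(147 − 230)/(0 − 230) = -8300/-230 = 36.09.
p = 36 reproduces all three channels after rounding.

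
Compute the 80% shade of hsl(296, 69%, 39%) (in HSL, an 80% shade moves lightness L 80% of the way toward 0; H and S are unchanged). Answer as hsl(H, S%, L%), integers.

hsl(296, 69%, 8%)

L moves 80% from 39 toward 0: 39 − 31.2 = 7.8 → 8.
H and S are unchanged.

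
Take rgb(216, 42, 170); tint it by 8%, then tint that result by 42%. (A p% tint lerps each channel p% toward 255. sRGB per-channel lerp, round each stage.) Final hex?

Per channel, c → c + 0.08(255 − c):
  R: 216 + 3.12 = 219.12 → 219
  G: 42 + 17.04 = 59.04 → 59
  B: 170 + 6.8 = 176.8 → 177
After the tint: rgb(219, 59, 177) = #DB3BB1.
Per channel, c → c + 0.42(255 − c):
  R: 219 + 15.12 = 234.12 → 234
  G: 59 + 0.42×(255−59) = 59 + 82.32 = 141.32 → 141
  B: 177 + 32.76 = 209.76 → 210
rgb(234, 141, 210) = #EA8DD2.

#EA8DD2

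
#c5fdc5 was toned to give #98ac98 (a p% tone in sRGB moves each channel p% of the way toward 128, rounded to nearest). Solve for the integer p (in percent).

#c5fdc5 is rgb(197, 253, 197); #98ac98 is rgb(152, 172, 152).
On the G channel (widest range): 172 ≈ 253 + (p/100)(128 − 253), so p ≈ 100×(172 − 253)/(128 − 253) = -8100/-125 = 64.80.
p = 65 reproduces all three channels after rounding.

65%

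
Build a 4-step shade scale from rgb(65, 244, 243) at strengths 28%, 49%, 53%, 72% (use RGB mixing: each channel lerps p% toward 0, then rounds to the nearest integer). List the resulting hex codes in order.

28%: (65 − 18.2 = 46.8→47, 244 − 68.32 = 175.68→176, 243 − 68.04 = 174.96→175) → #2FB0AF
49%: (65 − 31.85 = 33.15→33, 244 − 119.56 = 124.44→124, 243 − 119.07 = 123.93→124) → #217C7C
53%: (65 − 34.45 = 30.55→31, 244 − 129.32 = 114.68→115, 243 − 128.79 = 114.21→114) → #1F7372
72%: (65 − 46.8 = 18.2→18, 244 − 175.68 = 68.32→68, 243 − 174.96 = 68.04→68) → #124444

#2FB0AF, #217C7C, #1F7372, #124444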